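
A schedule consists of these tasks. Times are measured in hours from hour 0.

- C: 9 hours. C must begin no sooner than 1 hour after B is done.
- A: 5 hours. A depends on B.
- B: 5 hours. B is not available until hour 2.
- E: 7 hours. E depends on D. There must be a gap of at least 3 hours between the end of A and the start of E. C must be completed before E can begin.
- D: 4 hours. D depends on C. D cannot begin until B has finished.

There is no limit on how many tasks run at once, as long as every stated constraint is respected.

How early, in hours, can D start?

B waits on its own release at hour 2, so it starts at hour 2 and finishes at 2 + 5 = hour 7.
C waits on B (finishes hour 7, plus 1-hour gap → hour 8), so it starts at hour 8 and finishes at 8 + 9 = hour 17.
D waits on C (finishes hour 17); B (finishes hour 7). The latest of these is hour 17, which is the earliest D can start.

17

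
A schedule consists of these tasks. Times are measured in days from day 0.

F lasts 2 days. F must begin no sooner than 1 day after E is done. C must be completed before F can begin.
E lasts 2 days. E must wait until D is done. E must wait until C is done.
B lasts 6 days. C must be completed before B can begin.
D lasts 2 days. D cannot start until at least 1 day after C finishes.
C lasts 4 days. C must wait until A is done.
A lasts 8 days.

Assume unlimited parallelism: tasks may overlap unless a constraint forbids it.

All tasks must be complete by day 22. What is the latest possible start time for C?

10

B has no dependents, so it just needs to finish by day 22. Starting by 22 − 6 = day 16 achieves that.
Nothing follows F; the deadline of day 22 is its only limit. It must start by 22 − 2 = day 20.
E feeds into F (must start by day 20, minus 1-day gap → day 19); so E must finish by day 19 and therefore start by day 17.
Since E (must start by day 17) depends on it, D must finish by day 17. Backing off its 2-day duration gives a latest start of day 15.
C has several dependents: B (must start by day 16); D (must start by day 15, minus 1-day gap → day 14); E (must start by day 17); F (must start by day 20). The earliest of those limits is day 14, so C must start by 14 − 4 = day 10.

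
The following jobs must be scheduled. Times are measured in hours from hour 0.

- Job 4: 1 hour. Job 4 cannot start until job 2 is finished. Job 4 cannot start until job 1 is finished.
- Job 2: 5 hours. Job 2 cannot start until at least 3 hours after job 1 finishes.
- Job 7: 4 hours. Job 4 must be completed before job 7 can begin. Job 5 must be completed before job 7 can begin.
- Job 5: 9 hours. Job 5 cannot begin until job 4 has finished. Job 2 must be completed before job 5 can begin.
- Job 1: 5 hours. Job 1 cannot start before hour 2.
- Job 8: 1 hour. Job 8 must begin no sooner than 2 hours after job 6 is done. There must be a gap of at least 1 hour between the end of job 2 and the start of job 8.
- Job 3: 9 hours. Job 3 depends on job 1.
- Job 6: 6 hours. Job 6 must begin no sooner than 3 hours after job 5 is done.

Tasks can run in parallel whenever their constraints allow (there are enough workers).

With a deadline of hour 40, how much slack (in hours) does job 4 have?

Job 1 cannot begin until its own release at hour 2. It runs from hour 2 to 2 + 5 = hour 7.
After job 1 (finishes hour 7, plus 3-hour gap → hour 10), job 2 can start at hour 10 and finishes at hour 15.
For job 4: job 2 (finishes hour 15); job 1 (finishes hour 7). Taking the maximum gives a start of hour 15, and it finishes at 15 + 1 = hour 16.

Working backward from the deadline:
Job 8 must finish by hour 40; it takes 1 hour, so it must start by 40 − 1 = hour 39.
Job 6 feeds into job 8 (must start by hour 39, minus 2-hour gap → hour 37); so job 6 must finish by hour 37 and therefore start by hour 31.
Nothing follows job 7; the deadline of hour 40 is its only limit. It must start by 40 − 4 = hour 36.
For job 5: job 6 (must start by hour 31, minus 3-hour gap → hour 28); job 7 (must start by hour 36). The most restrictive is hour 28; with a 9-hour duration, job 5 must start by hour 19.
For job 4: job 5 (must start by hour 19); job 7 (must start by hour 36). The most restrictive is hour 19; with a 1-hour duration, job 4 must start by hour 18.
So job 4 can start as early as hour 15 and as late as hour 18, giving 18 − 15 = 3 hours of slack.

3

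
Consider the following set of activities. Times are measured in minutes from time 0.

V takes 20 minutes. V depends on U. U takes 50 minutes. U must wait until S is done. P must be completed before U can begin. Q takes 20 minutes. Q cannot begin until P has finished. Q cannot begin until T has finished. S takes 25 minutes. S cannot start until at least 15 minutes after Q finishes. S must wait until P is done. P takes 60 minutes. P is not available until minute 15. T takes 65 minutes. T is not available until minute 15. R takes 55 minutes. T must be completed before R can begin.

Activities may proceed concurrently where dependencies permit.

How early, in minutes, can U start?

After its own release at minute 15, T can start at minute 15 and finishes at minute 80.
P waits on its own release at minute 15, so it starts at minute 15 and finishes at 15 + 60 = minute 75.
Q cannot start until P (finishes minute 75); T (finishes minute 80). The controlling bound is minute 80, so Q finishes at 80 + 20 = minute 100.
S has to wait for Q (finishes minute 100, plus 15-minute gap → minute 115); P (finishes minute 75). The latest of these is minute 115, so S runs minute 115 to 115 + 25 = minute 140.
U waits on S (finishes minute 140); P (finishes minute 75). The latest of these is minute 140, which is the earliest U can start.

140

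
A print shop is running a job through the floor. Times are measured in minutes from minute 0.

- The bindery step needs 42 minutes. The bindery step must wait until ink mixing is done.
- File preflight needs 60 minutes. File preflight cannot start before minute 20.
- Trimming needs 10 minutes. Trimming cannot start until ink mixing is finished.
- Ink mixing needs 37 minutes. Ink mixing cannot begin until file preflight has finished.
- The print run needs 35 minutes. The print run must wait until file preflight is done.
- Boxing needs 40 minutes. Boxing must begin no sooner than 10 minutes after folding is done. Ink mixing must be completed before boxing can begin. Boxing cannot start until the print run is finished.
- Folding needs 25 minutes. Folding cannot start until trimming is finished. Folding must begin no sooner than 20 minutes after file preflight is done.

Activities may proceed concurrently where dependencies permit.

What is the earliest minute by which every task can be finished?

202

File preflight cannot begin until its own release at minute 20. It runs from minute 20 to 20 + 60 = minute 80.
The print run cannot begin until file preflight (finishes minute 80). It runs from minute 80 to 80 + 35 = minute 115.
After file preflight (finishes minute 80), ink mixing can start at minute 80 and finishes at minute 117.
After ink mixing (finishes minute 117), the bindery step can start at minute 117 and finishes at minute 159.
Trimming cannot begin until ink mixing (finishes minute 117). It runs from minute 117 to 117 + 10 = minute 127.
Folding needs all of trimming (finishes minute 127); file preflight (finishes minute 80, plus 20-minute gap → minute 100). That puts its earliest start at minute 127; it finishes at 127 + 25 = minute 152.
Boxing cannot start until folding (finishes minute 152, plus 10-minute gap → minute 162); ink mixing (finishes minute 117); the print run (finishes minute 115). The controlling bound is minute 162, so boxing finishes at 162 + 40 = minute 202.
All tasks are finished once the last one completes. Finish times: File preflight at 80, Ink mixing at 117, The print run at 115, Trimming at 127, Folding at 152, The bindery step at 159, Boxing at 202. The latest is minute 202.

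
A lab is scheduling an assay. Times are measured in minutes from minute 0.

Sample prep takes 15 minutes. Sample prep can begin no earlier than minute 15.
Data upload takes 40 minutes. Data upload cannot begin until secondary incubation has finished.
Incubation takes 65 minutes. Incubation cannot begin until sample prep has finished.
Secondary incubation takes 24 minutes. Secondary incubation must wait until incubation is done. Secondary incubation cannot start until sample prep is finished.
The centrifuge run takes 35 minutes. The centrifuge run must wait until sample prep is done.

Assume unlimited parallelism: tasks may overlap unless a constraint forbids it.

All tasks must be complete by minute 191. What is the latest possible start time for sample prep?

47

Nothing follows data upload; the deadline of minute 191 is its only limit. It must start by 191 − 40 = minute 151.
Secondary incubation must finish before data upload (must start by minute 151). With a 24-minute duration, secondary incubation must start by 151 − 24 = minute 127.
Incubation must finish before secondary incubation (must start by minute 127). With a 65-minute duration, incubation must start by 127 − 65 = minute 62.
To finish by minute 191, the centrifuge run (duration 35) must start no later than minute 156.
Sample prep has several dependents: incubation (must start by minute 62); the centrifuge run (must start by minute 156); secondary incubation (must start by minute 127). The earliest of those limits is minute 62, so sample prep must start by 62 − 15 = minute 47.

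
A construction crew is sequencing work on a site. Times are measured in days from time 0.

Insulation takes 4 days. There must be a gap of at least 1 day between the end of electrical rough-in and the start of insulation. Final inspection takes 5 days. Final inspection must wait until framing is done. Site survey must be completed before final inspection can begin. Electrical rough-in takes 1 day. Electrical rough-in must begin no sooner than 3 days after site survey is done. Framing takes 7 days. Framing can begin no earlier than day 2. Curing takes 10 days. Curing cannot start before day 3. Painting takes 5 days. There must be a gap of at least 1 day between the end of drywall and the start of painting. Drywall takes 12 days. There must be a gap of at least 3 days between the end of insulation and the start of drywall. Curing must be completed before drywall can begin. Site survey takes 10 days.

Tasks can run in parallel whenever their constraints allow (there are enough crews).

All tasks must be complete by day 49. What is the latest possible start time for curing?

Painting has no dependents, so it just needs to finish by day 49. Starting by 49 − 5 = day 44 achieves that.
Drywall feeds into painting (must start by day 44, minus 1-day gap → day 43); so drywall must finish by day 43 and therefore start by day 31.
Curing has to be done before drywall (must start by day 31). That means finishing by day 31, i.e. starting by 31 − 10 = day 21.

21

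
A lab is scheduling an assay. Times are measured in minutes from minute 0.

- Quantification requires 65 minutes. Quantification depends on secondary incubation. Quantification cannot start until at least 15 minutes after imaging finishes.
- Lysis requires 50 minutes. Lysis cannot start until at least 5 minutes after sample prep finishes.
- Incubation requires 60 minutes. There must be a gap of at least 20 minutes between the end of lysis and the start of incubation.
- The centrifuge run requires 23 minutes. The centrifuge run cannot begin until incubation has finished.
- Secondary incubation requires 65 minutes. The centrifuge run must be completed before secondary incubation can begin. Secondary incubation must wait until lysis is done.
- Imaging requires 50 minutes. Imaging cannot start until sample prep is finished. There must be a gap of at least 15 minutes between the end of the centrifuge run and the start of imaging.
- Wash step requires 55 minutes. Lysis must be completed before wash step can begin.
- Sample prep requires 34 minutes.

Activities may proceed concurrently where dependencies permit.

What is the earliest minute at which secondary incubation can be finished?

Sample prep has no prerequisites, so it starts at minute 0 and finishes at minute 34.
Lysis cannot begin until sample prep (finishes minute 34, plus 5-minute gap → minute 39). It runs from minute 39 to 39 + 50 = minute 89.
Incubation cannot begin until lysis (finishes minute 89, plus 20-minute gap → minute 109). It runs from minute 109 to 109 + 60 = minute 169.
After incubation (finishes minute 169), the centrifuge run can start at minute 169 and finishes at minute 192.
Secondary incubation needs all of the centrifuge run (finishes minute 192); lysis (finishes minute 89). That puts its earliest start at minute 192; it finishes at 192 + 65 = minute 257.

257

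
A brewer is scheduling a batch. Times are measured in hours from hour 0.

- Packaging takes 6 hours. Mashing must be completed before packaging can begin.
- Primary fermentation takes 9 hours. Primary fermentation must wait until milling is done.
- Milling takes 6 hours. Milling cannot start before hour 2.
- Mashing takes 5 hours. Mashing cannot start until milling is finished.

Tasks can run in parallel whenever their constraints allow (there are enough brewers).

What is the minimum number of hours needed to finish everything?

19

Milling cannot begin until its own release at hour 2. It runs from hour 2 to 2 + 6 = hour 8.
Primary fermentation cannot begin until milling (finishes hour 8). It runs from hour 8 to 8 + 9 = hour 17.
After milling (finishes hour 8), mashing can start at hour 8 and finishes at hour 13.
Packaging cannot begin until mashing (finishes hour 13). It runs from hour 13 to 13 + 6 = hour 19.
All tasks are finished once the last one completes. Finish times: Milling at 8, Mashing at 13, Primary fermentation at 17, Packaging at 19. The latest is hour 19.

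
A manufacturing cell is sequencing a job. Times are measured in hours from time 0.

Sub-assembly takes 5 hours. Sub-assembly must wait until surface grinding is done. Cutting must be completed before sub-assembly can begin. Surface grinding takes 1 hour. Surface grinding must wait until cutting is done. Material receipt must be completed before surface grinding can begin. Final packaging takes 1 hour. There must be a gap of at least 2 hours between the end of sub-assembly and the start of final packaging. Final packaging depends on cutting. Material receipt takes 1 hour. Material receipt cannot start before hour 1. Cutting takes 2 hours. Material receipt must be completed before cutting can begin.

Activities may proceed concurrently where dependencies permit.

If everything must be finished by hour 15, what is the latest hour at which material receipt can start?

3

Final packaging must finish by hour 15; it takes 1 hour, so it must start by 15 − 1 = hour 14.
Since final packaging (must start by hour 14, minus 2-hour gap → hour 12) depends on it, sub-assembly must finish by hour 12. Backing off its 5-hour duration gives a latest start of hour 7.
Surface grinding has to be done before sub-assembly (must start by hour 7). That means finishing by hour 7, i.e. starting by 7 − 1 = hour 6.
For cutting: surface grinding (must start by hour 6); sub-assembly (must start by hour 7); final packaging (must start by hour 14). The most restrictive is hour 6; with a 2-hour duration, cutting must start by hour 4.
Material receipt must finish in time for cutting (must start by hour 4); surface grinding (must start by hour 6). The tightest is hour 4, so material receipt must start by 4 − 1 = hour 3.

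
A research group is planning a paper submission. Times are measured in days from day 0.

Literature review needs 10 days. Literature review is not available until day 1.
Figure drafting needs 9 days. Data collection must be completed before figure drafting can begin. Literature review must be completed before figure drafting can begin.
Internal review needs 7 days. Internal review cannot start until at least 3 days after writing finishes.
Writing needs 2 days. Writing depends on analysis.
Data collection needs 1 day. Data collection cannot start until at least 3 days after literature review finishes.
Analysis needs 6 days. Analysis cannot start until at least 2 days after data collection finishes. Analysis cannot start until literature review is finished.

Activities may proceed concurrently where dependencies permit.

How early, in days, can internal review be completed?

Literature review waits on its own release at day 1, so it starts at day 1 and finishes at 1 + 10 = day 11.
After literature review (finishes day 11, plus 3-day gap → day 14), data collection can start at day 14 and finishes at day 15.
Analysis has to wait for data collection (finishes day 15, plus 2-day gap → day 17); literature review (finishes day 11). The latest of these is day 17, so analysis runs day 17 to 17 + 6 = day 23.
Writing waits on analysis (finishes day 23), so it starts at day 23 and finishes at 23 + 2 = day 25.
Internal review cannot begin until writing (finishes day 25, plus 3-day gap → day 28). It runs from day 28 to 28 + 7 = day 35.

35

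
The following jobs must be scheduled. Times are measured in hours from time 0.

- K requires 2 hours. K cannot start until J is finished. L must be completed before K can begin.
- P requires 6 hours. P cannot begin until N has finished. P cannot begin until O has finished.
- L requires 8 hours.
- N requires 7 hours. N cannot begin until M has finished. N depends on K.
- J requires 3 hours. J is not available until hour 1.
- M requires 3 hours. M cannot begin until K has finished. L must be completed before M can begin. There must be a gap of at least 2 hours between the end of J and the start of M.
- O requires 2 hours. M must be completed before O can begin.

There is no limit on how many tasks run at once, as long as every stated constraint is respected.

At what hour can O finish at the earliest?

15

L can start immediately at hour 0; it finishes at hour 8.
J cannot begin until its own release at hour 1. It runs from hour 1 to 1 + 3 = hour 4.
K needs all of J (finishes hour 4); L (finishes hour 8). That puts its earliest start at hour 8; it finishes at 8 + 2 = hour 10.
M has to wait for K (finishes hour 10); L (finishes hour 8); J (finishes hour 4, plus 2-hour gap → hour 6). The latest of these is hour 10, so M runs hour 10 to 10 + 3 = hour 13.
O cannot begin until M (finishes hour 13). It runs from hour 13 to 13 + 2 = hour 15.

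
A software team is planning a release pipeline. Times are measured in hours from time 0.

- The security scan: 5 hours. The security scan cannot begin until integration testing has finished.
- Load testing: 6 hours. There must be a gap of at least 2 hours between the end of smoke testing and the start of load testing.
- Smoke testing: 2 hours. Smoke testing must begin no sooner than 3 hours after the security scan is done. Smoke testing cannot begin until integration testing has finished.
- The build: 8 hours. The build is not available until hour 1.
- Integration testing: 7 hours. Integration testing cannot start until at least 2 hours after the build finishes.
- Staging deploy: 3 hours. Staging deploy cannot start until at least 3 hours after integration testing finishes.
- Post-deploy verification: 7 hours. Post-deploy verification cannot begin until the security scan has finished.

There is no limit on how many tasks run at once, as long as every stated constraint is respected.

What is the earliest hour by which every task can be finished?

The build waits on its own release at hour 1, so it starts at hour 1 and finishes at 1 + 8 = hour 9.
Integration testing waits on the build (finishes hour 9, plus 2-hour gap → hour 11), so it starts at hour 11 and finishes at 11 + 7 = hour 18.
Staging deploy waits on integration testing (finishes hour 18, plus 3-hour gap → hour 21), so it starts at hour 21 and finishes at 21 + 3 = hour 24.
The security scan cannot begin until integration testing (finishes hour 18). It runs from hour 18 to 18 + 5 = hour 23.
Post-deploy verification cannot begin until the security scan (finishes hour 23). It runs from hour 23 to 23 + 7 = hour 30.
Smoke testing needs all of the security scan (finishes hour 23, plus 3-hour gap → hour 26); integration testing (finishes hour 18). That puts its earliest start at hour 26; it finishes at 26 + 2 = hour 28.
Load testing waits on smoke testing (finishes hour 28, plus 2-hour gap → hour 30), so it starts at hour 30 and finishes at 30 + 6 = hour 36.
All tasks are finished once the last one completes. Finish times: The build at 9, Integration testing at 18, The security scan at 23, Staging deploy at 24, Smoke testing at 28, Load testing at 36, Post-deploy verification at 30. The latest is hour 36.

36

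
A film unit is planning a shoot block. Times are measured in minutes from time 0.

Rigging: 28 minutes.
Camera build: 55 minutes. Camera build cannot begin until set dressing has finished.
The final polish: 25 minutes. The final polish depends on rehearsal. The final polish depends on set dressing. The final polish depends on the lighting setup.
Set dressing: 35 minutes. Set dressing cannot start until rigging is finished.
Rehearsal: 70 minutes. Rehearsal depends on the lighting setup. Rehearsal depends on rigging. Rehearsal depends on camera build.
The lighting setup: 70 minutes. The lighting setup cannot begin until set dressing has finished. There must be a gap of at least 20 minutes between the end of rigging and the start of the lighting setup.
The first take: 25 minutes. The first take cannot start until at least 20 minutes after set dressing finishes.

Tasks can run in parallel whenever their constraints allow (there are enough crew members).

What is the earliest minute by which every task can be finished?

Nothing blocks rigging, so it runs from minute 0 to minute 28.
Set dressing waits on rigging (finishes minute 28), so it starts at minute 28 and finishes at 28 + 35 = minute 63.
The first take cannot begin until set dressing (finishes minute 63, plus 20-minute gap → minute 83). It runs from minute 83 to 83 + 25 = minute 108.
Camera build waits on set dressing (finishes minute 63), so it starts at minute 63 and finishes at 63 + 55 = minute 118.
The lighting setup needs all of set dressing (finishes minute 63); rigging (finishes minute 28, plus 20-minute gap → minute 48). That puts its earliest start at minute 63; it finishes at 63 + 70 = minute 133.
For rehearsal: the lighting setup (finishes minute 133); rigging (finishes minute 28); camera build (finishes minute 118). Taking the maximum gives a start of minute 133, and it finishes at 133 + 70 = minute 203.
The final polish cannot start until rehearsal (finishes minute 203); set dressing (finishes minute 63); the lighting setup (finishes minute 133). The controlling bound is minute 203, so the final polish finishes at 203 + 25 = minute 228.
All tasks are finished once the last one completes. Finish times: Rigging at 28, Set dressing at 63, The lighting setup at 133, Camera build at 118, Rehearsal at 203, The final polish at 228, The first take at 108. The latest is minute 228.

228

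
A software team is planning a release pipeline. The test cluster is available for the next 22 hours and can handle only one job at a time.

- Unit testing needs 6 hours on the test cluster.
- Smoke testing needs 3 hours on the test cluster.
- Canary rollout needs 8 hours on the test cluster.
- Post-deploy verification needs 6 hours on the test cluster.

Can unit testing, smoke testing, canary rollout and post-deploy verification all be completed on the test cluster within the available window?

Running back to back, the jobs need 6 + 3 + 8 + 6 = 23 hours on the test cluster.
Since 23 > 22, they cannot all fit.

No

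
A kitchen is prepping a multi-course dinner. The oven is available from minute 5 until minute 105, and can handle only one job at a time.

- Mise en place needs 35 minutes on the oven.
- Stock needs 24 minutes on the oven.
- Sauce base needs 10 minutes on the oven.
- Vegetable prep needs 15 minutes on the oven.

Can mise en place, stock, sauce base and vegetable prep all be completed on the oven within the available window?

The oven window is 105 − 5 = 100 minutes.
Running back to back, the jobs need 35 + 24 + 10 + 15 = 84 minutes on the oven.
Since 84 ≤ 100, they fit within the window.

Yes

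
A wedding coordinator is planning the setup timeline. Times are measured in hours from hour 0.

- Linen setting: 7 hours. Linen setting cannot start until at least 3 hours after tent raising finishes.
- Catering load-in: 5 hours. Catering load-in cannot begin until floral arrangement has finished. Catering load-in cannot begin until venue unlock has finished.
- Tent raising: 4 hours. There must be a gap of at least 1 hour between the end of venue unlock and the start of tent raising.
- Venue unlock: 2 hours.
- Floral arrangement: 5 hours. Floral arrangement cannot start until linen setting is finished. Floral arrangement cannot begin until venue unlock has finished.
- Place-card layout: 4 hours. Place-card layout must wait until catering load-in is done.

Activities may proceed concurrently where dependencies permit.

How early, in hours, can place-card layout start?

Venue unlock has no prerequisites, so it starts at hour 0 and finishes at hour 2.
Tent raising waits on venue unlock (finishes hour 2, plus 1-hour gap → hour 3), so it starts at hour 3 and finishes at 3 + 4 = hour 7.
Linen setting waits on tent raising (finishes hour 7, plus 3-hour gap → hour 10), so it starts at hour 10 and finishes at 10 + 7 = hour 17.
Floral arrangement cannot start until linen setting (finishes hour 17); venue unlock (finishes hour 2). The controlling bound is hour 17, so floral arrangement finishes at 17 + 5 = hour 22.
Catering load-in has to wait for floral arrangement (finishes hour 22); venue unlock (finishes hour 2). The latest of these is hour 22, so catering load-in runs hour 22 to 22 + 5 = hour 27.
Place-card layout waits on catering load-in (finishes hour 27), so the earliest it can start is hour 27.

27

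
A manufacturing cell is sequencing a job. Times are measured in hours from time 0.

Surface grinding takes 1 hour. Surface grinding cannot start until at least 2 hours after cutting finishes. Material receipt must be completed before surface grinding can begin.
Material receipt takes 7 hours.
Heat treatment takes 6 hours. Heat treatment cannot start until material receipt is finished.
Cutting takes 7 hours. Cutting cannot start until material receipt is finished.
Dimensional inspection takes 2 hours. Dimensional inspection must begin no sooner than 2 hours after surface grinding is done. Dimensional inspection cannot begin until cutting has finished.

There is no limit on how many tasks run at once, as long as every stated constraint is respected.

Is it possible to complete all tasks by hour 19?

Nothing blocks material receipt, so it runs from hour 0 to hour 7.
After material receipt (finishes hour 7), heat treatment can start at hour 7 and finishes at hour 13.
After material receipt (finishes hour 7), cutting can start at hour 7 and finishes at hour 14.
Surface grinding needs all of cutting (finishes hour 14, plus 2-hour gap → hour 16); material receipt (finishes hour 7). That puts its earliest start at hour 16; it finishes at 16 + 1 = hour 17.
Dimensional inspection has to wait for surface grinding (finishes hour 17, plus 2-hour gap → hour 19); cutting (finishes hour 14). The latest of these is hour 19, so dimensional inspection runs hour 19 to 19 + 2 = hour 21.
The earliest everything can be done is hour 21, which is after the deadline of 19, so it is not possible.

No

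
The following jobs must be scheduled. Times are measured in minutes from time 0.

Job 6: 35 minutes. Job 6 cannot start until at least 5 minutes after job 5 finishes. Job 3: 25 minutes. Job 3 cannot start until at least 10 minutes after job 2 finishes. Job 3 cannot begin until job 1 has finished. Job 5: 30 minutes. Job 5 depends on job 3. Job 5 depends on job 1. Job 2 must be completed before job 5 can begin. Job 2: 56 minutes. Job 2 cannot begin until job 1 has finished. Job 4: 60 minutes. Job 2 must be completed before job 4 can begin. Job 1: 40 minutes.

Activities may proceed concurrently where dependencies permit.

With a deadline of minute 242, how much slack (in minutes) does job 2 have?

Job 1 has no prerequisites, so it starts at minute 0 and finishes at minute 40.
After job 1 (finishes minute 40), job 2 can start at minute 40 and finishes at minute 96.

Working backward from the deadline:
To finish by minute 242, job 6 (duration 35) must start no later than minute 207.
Job 5 has to be done before job 6 (must start by minute 207, minus 5-minute gap → minute 202). That means finishing by minute 202, i.e. starting by 202 − 30 = minute 172.
Job 3 must finish before job 5 (must start by minute 172). With a 25-minute duration, job 3 must start by 172 − 25 = minute 147.
Job 4 has no dependents, so it just needs to finish by minute 242. Starting by 242 − 60 = minute 182 achieves that.
Job 2 feeds job 3 (must start by minute 147, minus 10-minute gap → minute 137); job 4 (must start by minute 182); job 5 (must start by minute 172). Taking the minimum, job 2 must finish by minute 137 and start by 137 − 56 = minute 81.
So job 2 can start as early as minute 40 and as late as minute 81, giving 81 − 40 = 41 minutes of slack.

41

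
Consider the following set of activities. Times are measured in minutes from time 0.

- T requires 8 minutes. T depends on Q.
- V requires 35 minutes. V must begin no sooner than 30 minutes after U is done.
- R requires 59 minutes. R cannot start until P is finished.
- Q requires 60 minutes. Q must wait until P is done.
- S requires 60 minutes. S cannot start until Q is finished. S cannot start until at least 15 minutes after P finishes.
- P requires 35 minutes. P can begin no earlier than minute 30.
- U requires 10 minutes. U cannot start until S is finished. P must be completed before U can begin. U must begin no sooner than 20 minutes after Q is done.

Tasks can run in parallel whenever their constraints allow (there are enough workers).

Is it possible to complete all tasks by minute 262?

P cannot begin until its own release at minute 30. It runs from minute 30 to 30 + 35 = minute 65.
R waits on P (finishes minute 65), so it starts at minute 65 and finishes at 65 + 59 = minute 124.
Q waits on P (finishes minute 65), so it starts at minute 65 and finishes at 65 + 60 = minute 125.
T waits on Q (finishes minute 125), so it starts at minute 125 and finishes at 125 + 8 = minute 133.
S has to wait for Q (finishes minute 125); P (finishes minute 65, plus 15-minute gap → minute 80). The latest of these is minute 125, so S runs minute 125 to 125 + 60 = minute 185.
U cannot start until S (finishes minute 185); P (finishes minute 65); Q (finishes minute 125, plus 20-minute gap → minute 145). The controlling bound is minute 185, so U finishes at 185 + 10 = minute 195.
V cannot begin until U (finishes minute 195, plus 30-minute gap → minute 225). It runs from minute 225 to 225 + 35 = minute 260.
Every task is finished by minute 260, which is no later than the deadline of 262, so the schedule is feasible.

Yes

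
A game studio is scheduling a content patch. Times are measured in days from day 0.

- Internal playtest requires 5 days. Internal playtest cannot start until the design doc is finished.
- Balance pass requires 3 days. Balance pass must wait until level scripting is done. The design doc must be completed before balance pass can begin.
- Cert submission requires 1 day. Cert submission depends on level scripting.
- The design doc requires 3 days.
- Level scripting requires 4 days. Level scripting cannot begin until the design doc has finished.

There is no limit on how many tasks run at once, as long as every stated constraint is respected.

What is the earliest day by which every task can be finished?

Nothing blocks the design doc, so it runs from day 0 to day 3.
Internal playtest waits on the design doc (finishes day 3), so it starts at day 3 and finishes at 3 + 5 = day 8.
Level scripting waits on the design doc (finishes day 3), so it starts at day 3 and finishes at 3 + 4 = day 7.
Cert submission waits on level scripting (finishes day 7), so it starts at day 7 and finishes at 7 + 1 = day 8.
Balance pass has to wait for level scripting (finishes day 7); the design doc (finishes day 3). The latest of these is day 7, so balance pass runs day 7 to 7 + 3 = day 10.
All tasks are finished once the last one completes. Finish times: The design doc at 3, Level scripting at 7, Internal playtest at 8, Balance pass at 10, Cert submission at 8. The latest is day 10.

10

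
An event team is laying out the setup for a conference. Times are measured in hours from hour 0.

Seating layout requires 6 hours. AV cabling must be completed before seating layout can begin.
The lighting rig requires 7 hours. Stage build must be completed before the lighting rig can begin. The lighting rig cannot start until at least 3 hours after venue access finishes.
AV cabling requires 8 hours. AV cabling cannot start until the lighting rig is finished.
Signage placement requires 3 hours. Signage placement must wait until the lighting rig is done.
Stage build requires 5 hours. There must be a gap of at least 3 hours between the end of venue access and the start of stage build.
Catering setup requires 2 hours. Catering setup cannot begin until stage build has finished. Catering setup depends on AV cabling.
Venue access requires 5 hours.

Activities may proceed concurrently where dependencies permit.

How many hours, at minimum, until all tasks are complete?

34

Venue access can start immediately at hour 0; it finishes at hour 5.
Stage build cannot begin until venue access (finishes hour 5, plus 3-hour gap → hour 8). It runs from hour 8 to 8 + 5 = hour 13.
The lighting rig cannot start until stage build (finishes hour 13); venue access (finishes hour 5, plus 3-hour gap → hour 8). The controlling bound is hour 13, so the lighting rig finishes at 13 + 7 = hour 20.
Signage placement waits on the lighting rig (finishes hour 20), so it starts at hour 20 and finishes at 20 + 3 = hour 23.
AV cabling waits on the lighting rig (finishes hour 20), so it starts at hour 20 and finishes at 20 + 8 = hour 28.
For catering setup: stage build (finishes hour 13); AV cabling (finishes hour 28). Taking the maximum gives a start of hour 28, and it finishes at 28 + 2 = hour 30.
After AV cabling (finishes hour 28), seating layout can start at hour 28 and finishes at hour 34.
All tasks are finished once the last one completes. Finish times: Venue access at 5, Stage build at 13, The lighting rig at 20, AV cabling at 28, Seating layout at 34, Signage placement at 23, Catering setup at 30. The latest is hour 34.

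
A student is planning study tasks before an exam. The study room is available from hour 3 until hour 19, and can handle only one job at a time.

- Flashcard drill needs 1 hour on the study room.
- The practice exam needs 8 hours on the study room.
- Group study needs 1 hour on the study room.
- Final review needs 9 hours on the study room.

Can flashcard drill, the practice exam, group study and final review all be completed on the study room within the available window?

The study room window is 19 − 3 = 16 hours.
Running back to back, the jobs need 1 + 8 + 1 + 9 = 19 hours on the study room.
Since 19 > 16, they cannot all fit.

No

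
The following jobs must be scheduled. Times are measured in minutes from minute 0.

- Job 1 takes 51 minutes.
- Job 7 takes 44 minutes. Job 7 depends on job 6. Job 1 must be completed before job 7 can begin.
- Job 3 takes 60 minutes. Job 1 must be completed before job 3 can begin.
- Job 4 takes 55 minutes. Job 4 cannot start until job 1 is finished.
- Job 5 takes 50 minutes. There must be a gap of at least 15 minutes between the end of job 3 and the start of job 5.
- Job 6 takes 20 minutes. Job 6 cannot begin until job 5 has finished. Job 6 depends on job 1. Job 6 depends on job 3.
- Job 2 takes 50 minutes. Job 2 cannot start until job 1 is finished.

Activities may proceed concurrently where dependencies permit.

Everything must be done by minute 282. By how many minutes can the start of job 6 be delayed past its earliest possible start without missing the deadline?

42

Job 1 can start immediately at minute 0; it finishes at minute 51.
After job 1 (finishes minute 51), job 3 can start at minute 51 and finishes at minute 111.
After job 3 (finishes minute 111, plus 15-minute gap → minute 126), job 5 can start at minute 126 and finishes at minute 176.
Job 6 has to wait for job 5 (finishes minute 176); job 1 (finishes minute 51); job 3 (finishes minute 111). The latest of these is minute 176, so job 6 runs minute 176 to 176 + 20 = minute 196.

Working backward from the deadline:
Job 7 has no dependents, so it just needs to finish by minute 282. Starting by 282 − 44 = minute 238 achieves that.
Since job 7 (must start by minute 238) depends on it, job 6 must finish by minute 238. Backing off its 20-minute duration gives a latest start of minute 218.
So job 6 can start as early as minute 176 and as late as minute 218, giving 218 − 176 = 42 minutes of slack.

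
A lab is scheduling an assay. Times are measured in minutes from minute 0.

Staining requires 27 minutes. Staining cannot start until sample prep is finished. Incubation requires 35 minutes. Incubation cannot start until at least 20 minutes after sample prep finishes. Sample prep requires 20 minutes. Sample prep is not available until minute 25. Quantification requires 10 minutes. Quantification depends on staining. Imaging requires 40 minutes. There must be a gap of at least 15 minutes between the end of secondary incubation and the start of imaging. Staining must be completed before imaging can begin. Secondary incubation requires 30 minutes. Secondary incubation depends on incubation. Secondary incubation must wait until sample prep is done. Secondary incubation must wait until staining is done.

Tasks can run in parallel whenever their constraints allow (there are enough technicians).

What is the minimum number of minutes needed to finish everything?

After its own release at minute 25, sample prep can start at minute 25 and finishes at minute 45.
Staining cannot begin until sample prep (finishes minute 45). It runs from minute 45 to 45 + 27 = minute 72.
After staining (finishes minute 72), quantification can start at minute 72 and finishes at minute 82.
Incubation cannot begin until sample prep (finishes minute 45, plus 20-minute gap → minute 65). It runs from minute 65 to 65 + 35 = minute 100.
For secondary incubation: incubation (finishes minute 100); sample prep (finishes minute 45); staining (finishes minute 72). Taking the maximum gives a start of minute 100, and it finishes at 100 + 30 = minute 130.
For imaging: secondary incubation (finishes minute 130, plus 15-minute gap → minute 145); staining (finishes minute 72). Taking the maximum gives a start of minute 145, and it finishes at 145 + 40 = minute 185.
All tasks are finished once the last one completes. Finish times: Sample prep at 45, Incubation at 100, Staining at 72, Secondary incubation at 130, Imaging at 185, Quantification at 82. The latest is minute 185.

185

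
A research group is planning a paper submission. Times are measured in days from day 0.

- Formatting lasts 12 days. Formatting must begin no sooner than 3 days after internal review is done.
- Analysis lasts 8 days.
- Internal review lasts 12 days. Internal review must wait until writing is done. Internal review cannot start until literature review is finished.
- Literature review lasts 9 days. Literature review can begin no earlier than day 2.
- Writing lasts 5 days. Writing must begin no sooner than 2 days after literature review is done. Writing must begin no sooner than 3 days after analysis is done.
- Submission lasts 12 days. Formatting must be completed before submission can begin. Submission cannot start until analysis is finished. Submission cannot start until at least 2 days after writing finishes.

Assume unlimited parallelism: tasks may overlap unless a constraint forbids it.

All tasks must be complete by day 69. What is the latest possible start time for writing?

Nothing follows submission; the deadline of day 69 is its only limit. It must start by 69 − 12 = day 57.
Formatting must finish before submission (must start by day 57). With a 12-day duration, formatting must start by 57 − 12 = day 45.
Internal review must finish before formatting (must start by day 45, minus 3-day gap → day 42). With a 12-day duration, internal review must start by 42 − 12 = day 30.
Writing feeds internal review (must start by day 30); submission (must start by day 57, minus 2-day gap → day 55). Taking the minimum, writing must finish by day 30 and start by 30 − 5 = day 25.

25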